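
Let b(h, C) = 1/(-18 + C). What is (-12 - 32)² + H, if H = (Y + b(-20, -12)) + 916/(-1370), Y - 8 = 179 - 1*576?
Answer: 1271057/822 ≈ 1546.3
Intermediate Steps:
Y = -389 (Y = 8 + (179 - 1*576) = 8 + (179 - 576) = 8 - 397 = -389)
H = -320335/822 (H = (-389 + 1/(-18 - 12)) + 916/(-1370) = (-389 + 1/(-30)) + 916*(-1/1370) = (-389 - 1/30) - 458/685 = -11671/30 - 458/685 = -320335/822 ≈ -389.70)
(-12 - 32)² + H = (-12 - 32)² - 320335/822 = (-44)² - 320335/822 = 1936 - 320335/822 = 1271057/822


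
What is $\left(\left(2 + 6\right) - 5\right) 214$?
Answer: $642$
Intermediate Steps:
$\left(\left(2 + 6\right) - 5\right) 214 = \left(8 - 5\right) 214 = 3 \cdot 214 = 642$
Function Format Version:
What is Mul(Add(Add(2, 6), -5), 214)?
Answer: 642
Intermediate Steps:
Mul(Add(Add(2, 6), -5), 214) = Mul(Add(8, -5), 214) = Mul(3, 214) = 642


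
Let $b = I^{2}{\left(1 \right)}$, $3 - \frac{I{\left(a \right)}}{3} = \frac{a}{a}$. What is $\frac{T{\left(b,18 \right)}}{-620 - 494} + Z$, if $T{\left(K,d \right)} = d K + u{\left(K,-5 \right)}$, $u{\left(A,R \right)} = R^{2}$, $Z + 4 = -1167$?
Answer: $- \frac{1305167}{1114} \approx -1171.6$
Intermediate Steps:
$I{\left(a \right)} = 6$ ($I{\left(a \right)} = 9 - 3 \frac{a}{a} = 9 - 3 = 6$)
$Z = -1171$ ($Z = -4 - 1167 = -1171$)
$b = 36$ ($b = 6^{2} = 36$)
$T{\left(K,d \right)} = 25 + K d$ ($T{\left(K,d \right)} = d K + \left(-5\right)^{2} = K d + 25 = 25 + K d$)
$\frac{T{\left(b,18 \right)}}{-620 - 494} + Z = \frac{25 + 36 \cdot 18}{-620 - 494} - 1171 = \frac{25 + 648}{-1114} - 1171 = 673 \left(- \frac{1}{1114}\right) - 1171 = - \frac{673}{1114} - 1171 = - \frac{1305167}{1114}$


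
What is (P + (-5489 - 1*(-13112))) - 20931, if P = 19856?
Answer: 6548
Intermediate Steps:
(P + (-5489 - 1*(-13112))) - 20931 = (19856 + (-5489 - 1*(-13112))) - 20931 = (19856 + (-5489 + 13112)) - 20931 = (19856 + 7623) - 20931 = 27479 - 20931 = 6548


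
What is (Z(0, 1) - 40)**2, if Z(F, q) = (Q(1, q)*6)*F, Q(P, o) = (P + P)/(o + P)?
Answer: 1600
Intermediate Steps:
Q(P, o) = 2*P/(P + o) (Q(P, o) = (2*P)/(P + o) = 2*P/(P + o))
Z(F, q) = 12*F/(1 + q) (Z(F, q) = ((2*1/(1 + q))*6)*F = ((2/(1 + q))*6)*F = (12/(1 + q))*F = 12*F/(1 + q))
(Z(0, 1) - 40)**2 = (12*0/(1 + 1) - 40)**2 = (12*0/2 - 40)**2 = (12*0*(1/2) - 40)**2 = (0 - 40)**2 = (-40)**2 = 1600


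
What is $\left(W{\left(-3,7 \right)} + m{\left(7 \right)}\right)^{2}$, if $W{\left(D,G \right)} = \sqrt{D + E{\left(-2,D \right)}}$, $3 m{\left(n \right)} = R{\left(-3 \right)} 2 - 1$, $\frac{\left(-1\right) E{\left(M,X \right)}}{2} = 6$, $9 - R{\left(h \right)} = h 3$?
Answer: $\frac{1090}{9} + \frac{70 i \sqrt{15}}{3} \approx 121.11 + 90.37 i$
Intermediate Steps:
$R{\left(h \right)} = 9 - 3 h$ ($R{\left(h \right)} = 9 - h 3 = 9 - 3 h$)
$E{\left(M,X \right)} = -12$ ($E{\left(M,X \right)} = \left(-2\right) 6 = -12$)
$m{\left(n \right)} = \frac{35}{3}$ ($m{\left(n \right)} = \frac{\left(9 - -9\right) 2 - 1}{3} = \frac{\left(9 + 9\right) 2 - 1}{3} = \frac{18 \cdot 2 - 1}{3} = \frac{36 - 1}{3} = \frac{1}{3} \cdot 35 = \frac{35}{3}$)
$W{\left(D,G \right)} = \sqrt{-12 + D}$ ($W{\left(D,G \right)} = \sqrt{D - 12} = \sqrt{-12 + D}$)
$\left(W{\left(-3,7 \right)} + m{\left(7 \right)}\right)^{2} = \left(\sqrt{-12 - 3} + \frac{35}{3}\right)^{2} = \left(\sqrt{-15} + \frac{35}{3}\right)^{2} = \left(i \sqrt{15} + \frac{35}{3}\right)^{2} = \left(\frac{35}{3} + i \sqrt{15}\right)^{2}$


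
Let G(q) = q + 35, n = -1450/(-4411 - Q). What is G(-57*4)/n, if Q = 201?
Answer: -445058/725 ≈ -613.87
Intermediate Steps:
n = 725/2306 (n = -1450/(-4411 - 1*201) = -1450/(-4411 - 201) = -1450/(-4612) = -1450*(-1/4612) = 725/2306 ≈ 0.31440)
G(q) = 35 + q
G(-57*4)/n = (35 - 57*4)/(725/2306) = (35 - 228)*(2306/725) = -193*2306/725 = -445058/725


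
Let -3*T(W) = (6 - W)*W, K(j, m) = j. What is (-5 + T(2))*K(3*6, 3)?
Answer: -138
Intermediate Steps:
T(W) = -W*(6 - W)/3 (T(W) = -(6 - W)*W/3 = -W*(6 - W)/3)
(-5 + T(2))*K(3*6, 3) = (-5 + (1/3)*2*(-6 + 2))*(3*6) = (-5 + (1/3)*2*(-4))*18 = (-5 - 8/3)*18 = -23/3*18 = -138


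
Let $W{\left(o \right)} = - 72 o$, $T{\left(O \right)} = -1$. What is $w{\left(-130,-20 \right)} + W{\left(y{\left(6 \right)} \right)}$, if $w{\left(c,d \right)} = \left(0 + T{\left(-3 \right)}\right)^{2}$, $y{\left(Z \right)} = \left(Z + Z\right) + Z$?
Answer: $-1295$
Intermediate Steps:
$y{\left(Z \right)} = 3 Z$ ($y{\left(Z \right)} = 2 Z + Z = 3 Z$)
$w{\left(c,d \right)} = 1$ ($w{\left(c,d \right)} = \left(0 - 1\right)^{2} = \left(-1\right)^{2} = 1$)
$w{\left(-130,-20 \right)} + W{\left(y{\left(6 \right)} \right)} = 1 - 72 \cdot 3 \cdot 6 = 1 - 1296 = -1295$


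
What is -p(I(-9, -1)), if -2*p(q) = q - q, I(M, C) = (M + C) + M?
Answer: 0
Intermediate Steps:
I(M, C) = C + 2*M (I(M, C) = (C + M) + M = C + 2*M)
p(q) = 0 (p(q) = -(q - q)/2 = -½*0 = 0)
-p(I(-9, -1)) = -1*0 = 0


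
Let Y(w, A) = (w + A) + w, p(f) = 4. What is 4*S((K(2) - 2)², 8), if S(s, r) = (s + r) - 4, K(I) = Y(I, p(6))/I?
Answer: 32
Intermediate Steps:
Y(w, A) = A + 2*w (Y(w, A) = (A + w) + w = A + 2*w)
K(I) = (4 + 2*I)/I
S(s, r) = -4 + r + s (S(s, r) = (r + s) - 4 = -4 + r + s)
4*S((K(2) - 2)², 8) = 4*(-4 + 8 + ((2 + 4/2) - 2)²) = 4*(-4 + 8 + ((2 + 4*(½)) - 2)²) = 4*(-4 + 8 + ((2 + 2) - 2)²) = 4*(-4 + 8 + (4 - 2)²) = 4*(-4 + 8 + 2²) = 4*(-4 + 8 + 4) = 4*8 = 32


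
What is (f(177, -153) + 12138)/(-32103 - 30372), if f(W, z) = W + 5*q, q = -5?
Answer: -2458/12495 ≈ -0.19672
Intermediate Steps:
f(W, z) = -25 + W (f(W, z) = W + 5*(-5) = W - 25 = -25 + W)
(f(177, -153) + 12138)/(-32103 - 30372) = ((-25 + 177) + 12138)/(-32103 - 30372) = (152 + 12138)/(-62475) = 12290*(-1/62475) = -2458/12495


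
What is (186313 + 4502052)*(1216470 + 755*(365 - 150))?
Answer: 6464294220175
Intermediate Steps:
(186313 + 4502052)*(1216470 + 755*(365 - 150)) = 4688365*(1216470 + 755*215) = 4688365*(1216470 + 162325) = 4688365*1378795 = 6464294220175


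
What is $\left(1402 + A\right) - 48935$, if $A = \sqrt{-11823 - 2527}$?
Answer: $-47533 + 5 i \sqrt{574} \approx -47533.0 + 119.79 i$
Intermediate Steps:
$A = 5 i \sqrt{574}$ ($A = \sqrt{-14350} = 5 i \sqrt{574} \approx 119.79 i$)
$\left(1402 + A\right) - 48935 = \left(1402 + 5 i \sqrt{574}\right) - 48935 = -47533 + 5 i \sqrt{574}$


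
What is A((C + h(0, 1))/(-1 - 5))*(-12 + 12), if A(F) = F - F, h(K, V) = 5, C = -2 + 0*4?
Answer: 0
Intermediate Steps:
C = -2 (C = -2 + 0 = -2)
A(F) = 0
A((C + h(0, 1))/(-1 - 5))*(-12 + 12) = 0*(-12 + 12) = 0*0 = 0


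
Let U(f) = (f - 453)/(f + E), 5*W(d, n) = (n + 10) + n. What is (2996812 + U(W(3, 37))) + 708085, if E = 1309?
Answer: 24559760032/6629 ≈ 3.7049e+6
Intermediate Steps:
W(d, n) = 2 + 2*n/5 (W(d, n) = ((n + 10) + n)/5 = ((10 + n) + n)/5 = (10 + 2*n)/5 = 2 + 2*n/5)
U(f) = (-453 + f)/(1309 + f) (U(f) = (f - 453)/(f + 1309) = (-453 + f)/(1309 + f))
(2996812 + U(W(3, 37))) + 708085 = (2996812 + (-453 + (2 + (2/5)*37))/(1309 + (2 + (2/5)*37))) + 708085 = (2996812 + (-453 + (2 + 74/5))/(1309 + (2 + 74/5))) + 708085 = (2996812 + (-453 + 84/5)/(1309 + 84/5)) + 708085 = (2996812 - 2181/5/(6629/5)) + 708085 = (2996812 + (5/6629)*(-2181/5)) + 708085 = (2996812 - 2181/6629) + 708085 = 19865864567/6629 + 708085 = 24559760032/6629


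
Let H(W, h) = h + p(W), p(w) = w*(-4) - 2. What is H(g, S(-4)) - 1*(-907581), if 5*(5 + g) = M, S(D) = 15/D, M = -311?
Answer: 18156881/20 ≈ 9.0784e+5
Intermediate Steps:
p(w) = -2 - 4*w (p(w) = -4*w - 2 = -2 - 4*w)
g = -336/5 (g = -5 + (⅕)*(-311) = -5 - 311/5 = -336/5 ≈ -67.200)
H(W, h) = -2 + h - 4*W (H(W, h) = h + (-2 - 4*W) = -2 + h - 4*W)
H(g, S(-4)) - 1*(-907581) = (-2 + 15/(-4) - 4*(-336/5)) - 1*(-907581) = (-2 + 15*(-¼) + 1344/5) + 907581 = (-2 - 15/4 + 1344/5) + 907581 = 5261/20 + 907581 = 18156881/20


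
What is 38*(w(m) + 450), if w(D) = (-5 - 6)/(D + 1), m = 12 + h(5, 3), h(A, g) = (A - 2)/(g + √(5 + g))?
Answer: 1759001/103 - 627*√2/103 ≈ 17069.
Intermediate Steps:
h(A, g) = (-2 + A)/(g + √(5 + g))
m = 12 + 3/(3 + 2*√2) (m = 12 + (-2 + 5)/(3 + √(5 + 3)) = 12 + 3/(3 + √8) = 12 + 3/(3 + 2*√2) ≈ 12.515)
w(D) = -11/(1 + D)
38*(w(m) + 450) = 38*(-11/(1 + (21 - 6*√2)) + 450) = 38*(-11/(22 - 6*√2) + 450) = 38*(450 - 11/(22 - 6*√2)) = 17100 - 418/(22 - 6*√2)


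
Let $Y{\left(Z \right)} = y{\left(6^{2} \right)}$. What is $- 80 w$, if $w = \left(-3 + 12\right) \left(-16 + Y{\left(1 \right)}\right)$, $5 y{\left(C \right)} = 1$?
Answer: $11376$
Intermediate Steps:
$y{\left(C \right)} = \frac{1}{5}$ ($y{\left(C \right)} = \frac{1}{5} \cdot 1 = \frac{1}{5}$)
$Y{\left(Z \right)} = \frac{1}{5}$
$w = - \frac{711}{5}$ ($w = \left(-3 + 12\right) \left(-16 + \frac{1}{5}\right) = 9 \left(- \frac{79}{5}\right) = - \frac{711}{5} \approx -142.2$)
$- 80 w = \left(-80\right) \left(- \frac{711}{5}\right) = 11376$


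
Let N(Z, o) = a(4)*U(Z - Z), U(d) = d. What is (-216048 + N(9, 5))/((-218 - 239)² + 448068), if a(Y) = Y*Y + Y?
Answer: -216048/656917 ≈ -0.32888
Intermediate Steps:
a(Y) = Y + Y² (a(Y) = Y² + Y = Y + Y²)
N(Z, o) = 0 (N(Z, o) = (4*(1 + 4))*(Z - Z) = (4*5)*0 = 20*0 = 0)
(-216048 + N(9, 5))/((-218 - 239)² + 448068) = (-216048 + 0)/((-218 - 239)² + 448068) = -216048/((-457)² + 448068) = -216048/(208849 + 448068) = -216048/656917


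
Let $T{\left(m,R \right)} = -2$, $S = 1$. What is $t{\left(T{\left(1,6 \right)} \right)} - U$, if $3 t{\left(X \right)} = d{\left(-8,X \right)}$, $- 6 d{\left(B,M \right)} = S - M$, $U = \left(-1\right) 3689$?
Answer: $\frac{22133}{6} \approx 3688.8$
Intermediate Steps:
$U = -3689$
$d{\left(B,M \right)} = - \frac{1}{6} + \frac{M}{6}$ ($d{\left(B,M \right)} = - \frac{1 - M}{6} = - \frac{1}{6} + \frac{M}{6}$)
$t{\left(X \right)} = - \frac{1}{18} + \frac{X}{18}$ ($t{\left(X \right)} = \frac{- \frac{1}{6} + \frac{X}{6}}{3} = - \frac{1}{18} + \frac{X}{18}$)
$t{\left(T{\left(1,6 \right)} \right)} - U = \left(- \frac{1}{18} + \frac{1}{18} \left(-2\right)\right) - -3689 = \left(- \frac{1}{18} - \frac{1}{9}\right) + 3689 = - \frac{1}{6} + 3689 = \frac{22133}{6}$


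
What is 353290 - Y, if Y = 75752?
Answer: 277538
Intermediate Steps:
353290 - Y = 353290 - 1*75752 = 353290 - 75752 = 277538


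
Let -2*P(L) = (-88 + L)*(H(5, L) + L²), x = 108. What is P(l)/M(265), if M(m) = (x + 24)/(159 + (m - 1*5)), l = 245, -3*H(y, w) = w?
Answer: -5914878445/396 ≈ -1.4937e+7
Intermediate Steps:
H(y, w) = -w/3
P(L) = -(-88 + L)*(L² - L/3)/2 (P(L) = -(-88 + L)*(-L/3 + L²)/2 = -(-88 + L)*(L² - L/3)/2)
M(m) = 132/(154 + m) (M(m) = (108 + 24)/(159 + (m - 1*5)) = 132/(159 + (m - 5)) = 132/(159 + (-5 + m)) = 132/(154 + m))
P(l)/M(265) = ((⅙)*245*(-88 - 3*245² + 265*245))/((132/(154 + 265))) = ((⅙)*245*(-88 - 3*60025 + 64925))/((132/419)) = ((⅙)*245*(-88 - 180075 + 64925))/((132*(1/419))) = ((⅙)*245*(-115238))/(132/419) = -14116655/3*419/132 = -5914878445/396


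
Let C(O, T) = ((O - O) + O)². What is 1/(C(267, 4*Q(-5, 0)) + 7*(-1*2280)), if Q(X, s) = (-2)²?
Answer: 1/55329 ≈ 1.8074e-5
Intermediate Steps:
Q(X, s) = 4
C(O, T) = O² (C(O, T) = (0 + O)² = O²)
1/(C(267, 4*Q(-5, 0)) + 7*(-1*2280)) = 1/(267² + 7*(-1*2280)) = 1/(71289 + 7*(-2280)) = 1/(71289 - 15960) = 1/55329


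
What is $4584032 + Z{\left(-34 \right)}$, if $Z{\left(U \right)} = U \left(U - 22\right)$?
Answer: $4585936$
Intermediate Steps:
$Z{\left(U \right)} = U \left(-22 + U\right)$
$4584032 + Z{\left(-34 \right)} = 4584032 - 34 \left(-22 - 34\right) = 4584032 - -1904 = 4584032 + 1904 = 4585936$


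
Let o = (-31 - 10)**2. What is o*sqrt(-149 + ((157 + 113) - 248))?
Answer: 1681*I*sqrt(127) ≈ 18944.0*I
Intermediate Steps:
o = 1681 (o = (-41)**2 = 1681)
o*sqrt(-149 + ((157 + 113) - 248)) = 1681*sqrt(-149 + ((157 + 113) - 248)) = 1681*sqrt(-149 + (270 - 248)) = 1681*sqrt(-149 + 22) = 1681*sqrt(-127) = 1681*(I*sqrt(127)) = 1681*I*sqrt(127)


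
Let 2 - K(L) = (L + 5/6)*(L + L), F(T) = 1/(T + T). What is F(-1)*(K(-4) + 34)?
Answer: -16/3 ≈ -5.3333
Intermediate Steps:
F(T) = 1/(2*T)
K(L) = 2 - 2*L*(⅚ + L) (K(L) = 2 - (L + 5/6)*(L + L) = 2 - (L + 5*(⅙))*2*L = 2 - (L + ⅚)*2*L = 2 - (⅚ + L)*2*L = 2 - 2*L*(⅚ + L))
F(-1)*(K(-4) + 34) = ((½)/(-1))*((2 - 2*(-4)² - 5/3*(-4)) + 34) = ((½)*(-1))*((2 - 2*16 + 20/3) + 34) = -((2 - 32 + 20/3) + 34)/2 = -(-70/3 + 34)/2 = -½*32/3 = -16/3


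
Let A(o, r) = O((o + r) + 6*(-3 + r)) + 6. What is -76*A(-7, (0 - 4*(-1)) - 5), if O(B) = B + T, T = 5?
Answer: 1596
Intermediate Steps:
O(B) = 5 + B (O(B) = B + 5 = 5 + B)
A(o, r) = -7 + o + 7*r (A(o, r) = (5 + ((o + r) + 6*(-3 + r))) + 6 = (5 + ((o + r) + (-18 + 6*r))) + 6 = (5 + (-18 + o + 7*r)) + 6 = (-13 + o + 7*r) + 6 = -7 + o + 7*r)
-76*A(-7, (0 - 4*(-1)) - 5) = -76*(-7 - 7 + 7*((0 - 4*(-1)) - 5)) = -76*(-7 - 7 + 7*((0 + 4) - 5)) = -76*(-7 - 7 + 7*(4 - 5)) = -76*(-7 - 7 + 7*(-1)) = -76*(-7 - 7 - 7) = -76*(-21) = 1596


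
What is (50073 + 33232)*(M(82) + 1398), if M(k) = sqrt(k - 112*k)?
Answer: 116460390 + 83305*I*sqrt(9102) ≈ 1.1646e+8 + 7.9477e+6*I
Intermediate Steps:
M(k) = sqrt(111)*sqrt(-k) (M(k) = sqrt(-111*k) = sqrt(111)*sqrt(-k))
(50073 + 33232)*(M(82) + 1398) = (50073 + 33232)*(sqrt(111)*sqrt(-1*82) + 1398) = 83305*(sqrt(111)*sqrt(-82) + 1398) = 83305*(sqrt(111)*(I*sqrt(82)) + 1398) = 83305*(I*sqrt(9102) + 1398) = 83305*(1398 + I*sqrt(9102)) = 116460390 + 83305*I*sqrt(9102)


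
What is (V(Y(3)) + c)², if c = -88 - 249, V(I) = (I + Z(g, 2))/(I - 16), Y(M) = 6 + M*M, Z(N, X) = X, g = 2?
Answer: 125316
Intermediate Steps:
Y(M) = 6 + M²
V(I) = (2 + I)/(-16 + I) (V(I) = (I + 2)/(I - 16) = (2 + I)/(-16 + I))
c = -337
(V(Y(3)) + c)² = ((2 + (6 + 3²))/(-16 + (6 + 3²)) - 337)² = ((2 + (6 + 9))/(-16 + (6 + 9)) - 337)² = ((2 + 15)/(-16 + 15) - 337)² = (17/(-1) - 337)² = (-1*17 - 337)² = (-17 - 337)² = (-354)² = 125316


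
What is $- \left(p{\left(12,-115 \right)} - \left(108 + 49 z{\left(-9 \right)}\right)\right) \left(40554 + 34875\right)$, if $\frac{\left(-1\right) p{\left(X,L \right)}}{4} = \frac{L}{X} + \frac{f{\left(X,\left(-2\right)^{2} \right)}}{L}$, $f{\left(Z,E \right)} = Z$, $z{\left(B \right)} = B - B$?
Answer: $\frac{600691413}{115} \approx 5.2234 \cdot 10^{6}$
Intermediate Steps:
$z{\left(B \right)} = 0$
$p{\left(X,L \right)} = - \frac{4 L}{X} - \frac{4 X}{L}$ ($p{\left(X,L \right)} = - 4 \left(\frac{L}{X} + \frac{X}{L}\right) = - \frac{4 L}{X} - \frac{4 X}{L}$)
$- \left(p{\left(12,-115 \right)} - \left(108 + 49 z{\left(-9 \right)}\right)\right) \left(40554 + 34875\right) = - \left(\left(\left(-4\right) \left(-115\right) \frac{1}{12} - \frac{48}{-115}\right) - 108\right) \left(40554 + 34875\right) = - \left(\left(\left(-4\right) \left(-115\right) \frac{1}{12} - 48 \left(- \frac{1}{115}\right)\right) + \left(0 - 108\right)\right) 75429 = - \left(\left(\frac{115}{3} + \frac{48}{115}\right) - 108\right) 75429 = - \left(\frac{13369}{345} - 108\right) 75429 = - \frac{\left(-23891\right) 75429}{345} = \left(-1\right) \left(- \frac{600691413}{115}\right) = \frac{600691413}{115}$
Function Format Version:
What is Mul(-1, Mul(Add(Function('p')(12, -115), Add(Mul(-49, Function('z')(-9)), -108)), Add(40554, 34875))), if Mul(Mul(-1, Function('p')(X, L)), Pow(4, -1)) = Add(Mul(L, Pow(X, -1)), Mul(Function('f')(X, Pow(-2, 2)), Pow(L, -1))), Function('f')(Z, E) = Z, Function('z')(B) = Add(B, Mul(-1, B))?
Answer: Rational(600691413, 115) ≈ 5.2234e+6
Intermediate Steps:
Function('z')(B) = 0
Function('p')(X, L) = Add(Mul(-4, L, Pow(X, -1)), Mul(-4, X, Pow(L, -1))) (Function('p')(X, L) = Mul(-4, Add(Mul(L, Pow(X, -1)), Mul(X, Pow(L, -1)))) = Add(Mul(-4, L, Pow(X, -1)), Mul(-4, X, Pow(L, -1))))
Mul(-1, Mul(Add(Function('p')(12, -115), Add(Mul(-49, Function('z')(-9)), -108)), Add(40554, 34875))) = Mul(-1, Mul(Add(Add(Mul(-4, -115, Pow(12, -1)), Mul(-4, 12, Pow(-115, -1))), Add(Mul(-49, 0), -108)), Add(40554, 34875))) = Mul(-1, Mul(Add(Add(Mul(-4, -115, Rational(1, 12)), Mul(-4, 12, Rational(-1, 115))), Add(0, -108)), 75429)) = Mul(-1, Mul(Add(Add(Rational(115, 3), Rational(48, 115)), -108), 75429)) = Mul(-1, Mul(Add(Rational(13369, 345), -108), 75429)) = Mul(-1, Mul(Rational(-23891, 345), 75429)) = Mul(-1, Rational(-600691413, 115)) = Rational(600691413, 115)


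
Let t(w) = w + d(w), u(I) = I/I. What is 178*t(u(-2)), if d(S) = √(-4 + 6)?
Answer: 178 + 178*√2 ≈ 429.73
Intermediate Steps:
u(I) = 1
d(S) = √2
t(w) = w + √2
178*t(u(-2)) = 178*(1 + √2) = 178 + 178*√2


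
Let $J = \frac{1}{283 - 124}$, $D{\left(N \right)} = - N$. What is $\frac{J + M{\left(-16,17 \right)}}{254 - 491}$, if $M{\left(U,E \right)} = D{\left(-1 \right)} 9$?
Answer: $- \frac{1432}{37683} \approx -0.038001$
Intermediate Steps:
$M{\left(U,E \right)} = 9$ ($M{\left(U,E \right)} = \left(-1\right) \left(-1\right) 9 = 1 \cdot 9 = 9$)
$J = \frac{1}{159} \approx 0.0062893$
$\frac{J + M{\left(-16,17 \right)}}{254 - 491} = \frac{\frac{1}{159} + 9}{254 - 491} = \frac{1432}{159 \left(-237\right)} = \frac{1432}{159} \left(- \frac{1}{237}\right) = - \frac{1432}{37683}$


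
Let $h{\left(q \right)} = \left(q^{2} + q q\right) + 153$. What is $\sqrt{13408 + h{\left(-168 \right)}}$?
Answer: $\sqrt{70009} \approx 264.59$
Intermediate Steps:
$h{\left(q \right)} = 153 + 2 q^{2}$ ($h{\left(q \right)} = \left(q^{2} + q^{2}\right) + 153 = 2 q^{2} + 153 = 153 + 2 q^{2}$)
$\sqrt{13408 + h{\left(-168 \right)}} = \sqrt{13408 + \left(153 + 2 \left(-168\right)^{2}\right)} = \sqrt{13408 + \left(153 + 2 \cdot 28224\right)} = \sqrt{13408 + \left(153 + 56448\right)} = \sqrt{13408 + 56601} = \sqrt{70009}$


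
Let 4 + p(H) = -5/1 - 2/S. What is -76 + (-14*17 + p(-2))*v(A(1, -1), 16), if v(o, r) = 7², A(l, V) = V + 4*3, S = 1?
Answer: -12277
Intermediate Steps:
p(H) = -11 (p(H) = -4 + (-5/1 - 2/1) = -4 + (-5*1 - 2*1) = -4 + (-5 - 2) = -4 - 7 = -11)
A(l, V) = 12 + V (A(l, V) = V + 12 = 12 + V)
v(o, r) = 49
-76 + (-14*17 + p(-2))*v(A(1, -1), 16) = -76 + (-14*17 - 11)*49 = -76 + (-238 - 11)*49 = -76 - 249*49 = -76 - 12201 = -12277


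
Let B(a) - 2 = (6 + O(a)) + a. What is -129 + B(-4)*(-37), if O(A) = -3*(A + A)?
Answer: -1165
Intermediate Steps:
O(A) = -6*A
B(a) = 8 - 5*a (B(a) = 2 + ((6 - 6*a) + a) = 2 + (6 - 5*a) = 8 - 5*a)
-129 + B(-4)*(-37) = -129 + (8 - 5*(-4))*(-37) = -129 + (8 + 20)*(-37) = -129 + 28*(-37) = -129 - 1036 = -1165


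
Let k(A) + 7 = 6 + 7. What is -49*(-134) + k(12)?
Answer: 6572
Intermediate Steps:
k(A) = 6 (k(A) = -7 + (6 + 7) = -7 + 13 = 6)
-49*(-134) + k(12) = -49*(-134) + 6 = 6566 + 6 = 6572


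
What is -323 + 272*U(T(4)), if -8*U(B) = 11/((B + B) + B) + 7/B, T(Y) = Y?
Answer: -1241/3 ≈ -413.67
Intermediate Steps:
U(B) = -4/(3*B) (U(B) = -(11/((B + B) + B) + 7/B)/8 = -(11/(2*B + B) + 7/B)/8 = -(11/((3*B)) + 7/B)/8 = -(11*(1/(3*B)) + 7/B)/8 = -(11/(3*B) + 7/B)/8 = -4/(3*B))
-323 + 272*U(T(4)) = -323 + 272*(-4/3/4) = -323 + 272*(-4/3*¼) = -323 + 272*(-⅓) = -323 - 272/3 = -1241/3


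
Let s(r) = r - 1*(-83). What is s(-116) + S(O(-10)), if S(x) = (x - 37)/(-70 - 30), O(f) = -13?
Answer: -65/2 ≈ -32.500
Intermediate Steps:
s(r) = 83 + r (s(r) = r + 83 = 83 + r)
S(x) = 37/100 - x/100 (S(x) = (-37 + x)/(-100) = (-37 + x)*(-1/100) = 37/100 - x/100)
s(-116) + S(O(-10)) = (83 - 116) + (37/100 - 1/100*(-13)) = -33 + (37/100 + 13/100) = -33 + ½ = -65/2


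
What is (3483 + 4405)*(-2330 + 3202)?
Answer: 6878336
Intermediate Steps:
(3483 + 4405)*(-2330 + 3202) = 7888*872 = 6878336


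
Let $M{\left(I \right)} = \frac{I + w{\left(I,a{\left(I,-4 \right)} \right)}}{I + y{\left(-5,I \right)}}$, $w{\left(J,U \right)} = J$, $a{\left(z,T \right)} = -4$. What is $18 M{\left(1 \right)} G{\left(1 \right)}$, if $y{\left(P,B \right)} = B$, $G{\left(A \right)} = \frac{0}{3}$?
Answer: $0$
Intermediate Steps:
$G{\left(A \right)} = 0$ ($G{\left(A \right)} = 0 \cdot \frac{1}{3} = 0$)
$M{\left(I \right)} = 1$ ($M{\left(I \right)} = \frac{I + I}{I + I} = \frac{2 I}{2 I} = 2 I \frac{1}{2 I} = 1$)
$18 M{\left(1 \right)} G{\left(1 \right)} = 18 \cdot 1 \cdot 0 = 18 \cdot 0 = 0$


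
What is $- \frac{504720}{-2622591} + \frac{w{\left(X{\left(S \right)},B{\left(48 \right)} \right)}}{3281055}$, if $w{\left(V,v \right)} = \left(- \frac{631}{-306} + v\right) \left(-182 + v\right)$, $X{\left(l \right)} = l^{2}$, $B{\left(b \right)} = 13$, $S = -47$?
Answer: $\frac{18692500635307}{97521806886390} \approx 0.19168$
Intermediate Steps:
$w{\left(V,v \right)} = \left(-182 + v\right) \left(\frac{631}{306} + v\right)$ ($w{\left(V,v \right)} = \left(\left(-631\right) \left(- \frac{1}{306}\right) + v\right) \left(-182 + v\right) = \left(\frac{631}{306} + v\right) \left(-182 + v\right) = \left(-182 + v\right) \left(\frac{631}{306} + v\right)$)
$- \frac{504720}{-2622591} + \frac{w{\left(X{\left(S \right)},B{\left(48 \right)} \right)}}{3281055} = - \frac{504720}{-2622591} + \frac{- \frac{57421}{153} + 13^{2} - \frac{715793}{306}}{3281055} = \left(-504720\right) \left(- \frac{1}{2622591}\right) + \left(- \frac{57421}{153} + 169 - \frac{715793}{306}\right) \frac{1}{3281055} = \frac{56080}{291399} - \frac{778921}{1004002830} = \frac{18692500635307}{97521806886390}$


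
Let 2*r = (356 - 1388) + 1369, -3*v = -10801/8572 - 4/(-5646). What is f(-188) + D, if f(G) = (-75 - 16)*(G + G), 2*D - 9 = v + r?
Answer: 4980824123425/145192536 ≈ 34305.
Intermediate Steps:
v = 30474079/72596268 (v = -(-10801/8572 - 4/(-5646))/3 = -(-10801*1/8572 - 4*(-1/5646))/3 = -(-10801/8572 + 2/2823)/3 = -1/3*(-30474079/24198756) = 30474079/72596268 ≈ 0.41977)
r = 337/2 (r = ((356 - 1388) + 1369)/2 = (-1032 + 1369)/2 = (1/2)*337 = 337/2 ≈ 168.50)
D = 12916311649/145192536 (D = 9/2 + (30474079/72596268 + 337/2)/2 = 9/2 + (1/2)*(12262945237/72596268) = 9/2 + 12262945237/145192536 = 12916311649/145192536 ≈ 88.960)
f(G) = -182*G
f(-188) + D = -182*(-188) + 12916311649/145192536 = 34216 + 12916311649/145192536 = 4980824123425/145192536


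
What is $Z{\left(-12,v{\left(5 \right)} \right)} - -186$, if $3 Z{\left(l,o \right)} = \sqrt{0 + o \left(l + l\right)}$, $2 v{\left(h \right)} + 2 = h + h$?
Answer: $186 + \frac{4 i \sqrt{6}}{3} \approx 186.0 + 3.266 i$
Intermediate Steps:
$v{\left(h \right)} = -1 + h$ ($v{\left(h \right)} = -1 + \frac{h + h}{2} = -1 + \frac{2 h}{2} = -1 + h$)
$Z{\left(l,o \right)} = \frac{\sqrt{2} \sqrt{l o}}{3}$ ($Z{\left(l,o \right)} = \frac{\sqrt{0 + o \left(l + l\right)}}{3} = \frac{\sqrt{0 + o 2 l}}{3} = \frac{\sqrt{0 + 2 l o}}{3} = \frac{\sqrt{2 l o}}{3} = \frac{\sqrt{2} \sqrt{l o}}{3}$)
$Z{\left(-12,v{\left(5 \right)} \right)} - -186 = \frac{\sqrt{2} \sqrt{- 12 \left(-1 + 5\right)}}{3} - -186 = \frac{\sqrt{2} \sqrt{\left(-12\right) 4}}{3} + 186 = \frac{\sqrt{2} \sqrt{-48}}{3} + 186 = \frac{\sqrt{2} \cdot 4 i \sqrt{3}}{3} + 186 = \frac{4 i \sqrt{6}}{3} + 186 = 186 + \frac{4 i \sqrt{6}}{3}$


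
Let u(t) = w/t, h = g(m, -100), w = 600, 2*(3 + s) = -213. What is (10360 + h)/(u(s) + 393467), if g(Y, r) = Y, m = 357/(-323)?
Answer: 14367787/545731129 ≈ 0.026328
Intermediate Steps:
m = -21/19 (m = 357*(-1/323) = -21/19 ≈ -1.1053)
s = -219/2 (s = -3 + (1/2)*(-213) = -3 - 213/2 = -219/2 ≈ -109.50)
h = -21/19 ≈ -1.1053
u(t) = 600/t
(10360 + h)/(u(s) + 393467) = (10360 - 21/19)/(600/(-219/2) + 393467) = 196819/(19*(600*(-2/219) + 393467)) = 196819/(19*(-400/73 + 393467)) = 196819/(19*(28722691/73)) = (196819/19)*(73/28722691) = 14367787/545731129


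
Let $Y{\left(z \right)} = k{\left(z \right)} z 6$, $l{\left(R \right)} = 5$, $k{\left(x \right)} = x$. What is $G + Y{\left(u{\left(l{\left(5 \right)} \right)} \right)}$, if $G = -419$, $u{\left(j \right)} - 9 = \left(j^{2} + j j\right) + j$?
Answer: $24157$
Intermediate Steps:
$u{\left(j \right)} = 9 + j + 2 j^{2}$ ($u{\left(j \right)} = 9 + \left(\left(j^{2} + j j\right) + j\right) = 9 + \left(\left(j^{2} + j^{2}\right) + j\right) = 9 + \left(2 j^{2} + j\right) = 9 + \left(j + 2 j^{2}\right) = 9 + j + 2 j^{2}$)
$Y{\left(z \right)} = 6 z^{2}$ ($Y{\left(z \right)} = z z 6 = z 6 z = 6 z^{2}$)
$G + Y{\left(u{\left(l{\left(5 \right)} \right)} \right)} = -419 + 6 \left(9 + 5 + 2 \cdot 5^{2}\right)^{2} = -419 + 6 \left(9 + 5 + 2 \cdot 25\right)^{2} = -419 + 6 \left(9 + 5 + 50\right)^{2} = -419 + 6 \cdot 64^{2} = -419 + 6 \cdot 4096 = -419 + 24576 = 24157$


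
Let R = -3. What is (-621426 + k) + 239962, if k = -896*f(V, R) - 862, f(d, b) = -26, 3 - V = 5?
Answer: -359030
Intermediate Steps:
V = -2 (V = 3 - 1*5 = 3 - 5 = -2)
k = 22434 (k = -896*(-26) - 862 = 23296 - 862 = 22434)
(-621426 + k) + 239962 = (-621426 + 22434) + 239962 = -598992 + 239962 = -359030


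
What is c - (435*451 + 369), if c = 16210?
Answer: -180344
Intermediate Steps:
c - (435*451 + 369) = 16210 - (435*451 + 369) = 16210 - (196185 + 369) = 16210 - 1*196554 = 16210 - 196554 = -180344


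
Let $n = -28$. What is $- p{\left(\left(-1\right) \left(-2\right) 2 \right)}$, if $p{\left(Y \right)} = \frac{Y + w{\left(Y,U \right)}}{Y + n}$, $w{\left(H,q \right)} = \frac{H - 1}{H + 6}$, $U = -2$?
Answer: $\frac{43}{240} \approx 0.17917$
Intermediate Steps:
$w{\left(H,q \right)} = \frac{-1 + H}{6 + H}$
$p{\left(Y \right)} = \frac{Y + \frac{-1 + Y}{6 + Y}}{-28 + Y}$ ($p{\left(Y \right)} = \frac{Y + \frac{-1 + Y}{6 + Y}}{Y - 28} = \frac{Y + \frac{-1 + Y}{6 + Y}}{-28 + Y}$)
$- p{\left(\left(-1\right) \left(-2\right) 2 \right)} = - \frac{-1 + \left(-1\right) \left(-2\right) 2 + \left(-1\right) \left(-2\right) 2 \left(6 + \left(-1\right) \left(-2\right) 2\right)}{\left(-28 + \left(-1\right) \left(-2\right) 2\right) \left(6 + \left(-1\right) \left(-2\right) 2\right)} = - \frac{-1 + 2 \cdot 2 + 2 \cdot 2 \left(6 + 2 \cdot 2\right)}{\left(-28 + 2 \cdot 2\right) \left(6 + 2 \cdot 2\right)} = - \frac{-1 + 4 + 4 \left(6 + 4\right)}{\left(-28 + 4\right) \left(6 + 4\right)} = - \frac{-1 + 4 + 4 \cdot 10}{\left(-24\right) 10} = - \frac{\left(-1\right) \left(-1 + 4 + 40\right)}{24 \cdot 10} = - \frac{\left(-1\right) 43}{24 \cdot 10} = \left(-1\right) \left(- \frac{43}{240}\right) = \frac{43}{240}$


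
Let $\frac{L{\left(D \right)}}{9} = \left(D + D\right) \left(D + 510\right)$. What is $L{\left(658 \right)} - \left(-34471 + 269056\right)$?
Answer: $13599207$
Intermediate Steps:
$L{\left(D \right)} = 18 D \left(510 + D\right)$ ($L{\left(D \right)} = 9 \left(D + D\right) \left(D + 510\right) = 9 \cdot 2 D \left(510 + D\right) = 18 D \left(510 + D\right)$)
$L{\left(658 \right)} - \left(-34471 + 269056\right) = 18 \cdot 658 \left(510 + 658\right) - \left(-34471 + 269056\right) = 18 \cdot 658 \cdot 1168 - 234585 = 13833792 - 234585 = 13599207$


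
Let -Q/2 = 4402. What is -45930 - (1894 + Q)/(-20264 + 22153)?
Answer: -86754860/1889 ≈ -45926.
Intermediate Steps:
Q = -8804 (Q = -2*4402 = -8804)
-45930 - (1894 + Q)/(-20264 + 22153) = -45930 - (1894 - 8804)/(-20264 + 22153) = -45930 - (-6910)/1889 = -45930 - 1*(-6910/1889) = -45930 + 6910/1889 = -86754860/1889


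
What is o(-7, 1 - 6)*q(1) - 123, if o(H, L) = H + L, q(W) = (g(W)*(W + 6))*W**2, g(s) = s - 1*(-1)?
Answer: -291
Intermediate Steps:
g(s) = 1 + s (g(s) = s + 1 = 1 + s)
q(W) = W**2*(1 + W)*(6 + W) (q(W) = ((1 + W)*(W + 6))*W**2 = ((1 + W)*(6 + W))*W**2 = W**2*(1 + W)*(6 + W))
o(-7, 1 - 6)*q(1) - 123 = (-7 + (1 - 6))*(1**2*(1 + 1)*(6 + 1)) - 123 = (-7 - 5)*(1*2*7) - 123 = -12*14 - 123 = -168 - 123 = -291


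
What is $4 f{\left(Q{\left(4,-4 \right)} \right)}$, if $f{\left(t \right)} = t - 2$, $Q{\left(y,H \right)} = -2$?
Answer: $-16$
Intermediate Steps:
$f{\left(t \right)} = -2 + t$
$4 f{\left(Q{\left(4,-4 \right)} \right)} = 4 \left(-2 - 2\right) = 4 \left(-4\right) = -16$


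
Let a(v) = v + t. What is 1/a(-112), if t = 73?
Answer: -1/39 ≈ -0.025641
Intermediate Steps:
a(v) = 73 + v (a(v) = v + 73 = 73 + v)
1/a(-112) = 1/(73 - 112) = 1/(-39) = -1/39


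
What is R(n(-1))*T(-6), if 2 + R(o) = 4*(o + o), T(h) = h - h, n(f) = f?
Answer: 0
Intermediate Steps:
T(h) = 0
R(o) = -2 + 8*o (R(o) = -2 + 4*(o + o) = -2 + 4*(2*o) = -2 + 8*o)
R(n(-1))*T(-6) = (-2 + 8*(-1))*0 = (-2 - 8)*0 = -10*0 = 0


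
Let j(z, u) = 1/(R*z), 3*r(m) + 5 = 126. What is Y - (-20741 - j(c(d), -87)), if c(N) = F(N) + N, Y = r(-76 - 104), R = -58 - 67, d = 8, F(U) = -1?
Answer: 54550997/2625 ≈ 20781.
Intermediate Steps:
R = -125
r(m) = 121/3 (r(m) = -5/3 + (1/3)*126 = -5/3 + 42 = 121/3)
Y = 121/3 ≈ 40.333
c(N) = -1 + N
j(z, u) = -1/(125*z) (j(z, u) = 1/((-125)*z) = -1/(125*z))
Y - (-20741 - j(c(d), -87)) = 121/3 - (-20741 - (-1)/(125*(-1 + 8))) = 121/3 - (-20741 - (-1)/(125*7)) = 121/3 - (-20741 - 1*(-1/875)) = 121/3 - (-20741 + 1/875) = 121/3 - 1*(-18148374/875) = 121/3 + 18148374/875 = 54550997/2625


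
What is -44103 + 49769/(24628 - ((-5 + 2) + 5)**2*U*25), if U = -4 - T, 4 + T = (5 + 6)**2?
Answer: -1619765215/36728 ≈ -44102.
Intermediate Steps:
T = 117 (T = -4 + (5 + 6)**2 = -4 + 11**2 = -4 + 121 = 117)
U = -121 (U = -4 - 1*117 = -4 - 117 = -121)
-44103 + 49769/(24628 - ((-5 + 2) + 5)**2*U*25) = -44103 + 49769/(24628 - ((-5 + 2) + 5)**2*(-121)*25) = -44103 + 49769/(24628 - (-3 + 5)**2*(-121)*25) = -44103 + 49769/(24628 - 2**2*(-121)*25) = -44103 + 49769/(24628 - 4*(-121)*25) = -44103 + 49769/(24628 - (-484)*25) = -44103 + 49769/(24628 - 1*(-12100)) = -44103 + 49769/(24628 + 12100) = -44103 + 49769/36728 = -1619765215/36728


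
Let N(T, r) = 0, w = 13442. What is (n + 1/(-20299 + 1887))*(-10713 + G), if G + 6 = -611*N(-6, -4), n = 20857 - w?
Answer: -1463411249901/18412 ≈ -7.9481e+7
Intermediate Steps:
n = 7415 (n = 20857 - 1*13442 = 20857 - 13442 = 7415)
G = -6 (G = -6 - 611*0 = -6 + 0 = -6)
(n + 1/(-20299 + 1887))*(-10713 + G) = (7415 + 1/(-20299 + 1887))*(-10713 - 6) = (7415 + 1/(-18412))*(-10719) = (7415 - 1/18412)*(-10719) = (136524979/18412)*(-10719) = -1463411249901/18412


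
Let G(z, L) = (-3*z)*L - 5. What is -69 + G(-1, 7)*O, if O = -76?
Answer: -1285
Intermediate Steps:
G(z, L) = -5 - 3*L*z (G(z, L) = -3*L*z - 5 = -5 - 3*L*z)
-69 + G(-1, 7)*O = -69 + (-5 - 3*7*(-1))*(-76) = -69 + (-5 + 21)*(-76) = -69 + 16*(-76) = -69 - 1216 = -1285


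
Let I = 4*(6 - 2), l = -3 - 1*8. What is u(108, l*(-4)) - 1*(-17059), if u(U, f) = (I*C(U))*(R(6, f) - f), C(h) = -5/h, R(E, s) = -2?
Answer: 461513/27 ≈ 17093.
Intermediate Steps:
l = -11 (l = -3 - 8 = -11)
I = 16 (I = 4*4 = 16)
u(U, f) = -80*(-2 - f)/U (u(U, f) = (16*(-5/U))*(-2 - f) = (-80/U)*(-2 - f) = -80*(-2 - f)/U)
u(108, l*(-4)) - 1*(-17059) = 80*(2 - 11*(-4))/108 - 1*(-17059) = 80*(1/108)*(2 + 44) + 17059 = 80*(1/108)*46 + 17059 = 920/27 + 17059 = 461513/27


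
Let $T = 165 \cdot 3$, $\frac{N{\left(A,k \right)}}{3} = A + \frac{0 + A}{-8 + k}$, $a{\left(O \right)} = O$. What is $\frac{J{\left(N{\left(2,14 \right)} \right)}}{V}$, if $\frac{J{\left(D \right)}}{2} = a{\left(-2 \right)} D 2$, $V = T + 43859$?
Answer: $- \frac{28}{22177} \approx -0.0012626$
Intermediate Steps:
$N{\left(A,k \right)} = 3 A + \frac{3 A}{-8 + k}$ ($N{\left(A,k \right)} = 3 \left(A + \frac{0 + A}{-8 + k}\right) = 3 \left(A + \frac{A}{-8 + k}\right) = 3 A + \frac{3 A}{-8 + k}$)
$T = 495$
$V = 44354$ ($V = 495 + 43859 = 44354$)
$J{\left(D \right)} = - 8 D$ ($J{\left(D \right)} = 2 - 2 D 2 = 2 \left(- 4 D\right) = - 8 D$)
$\frac{J{\left(N{\left(2,14 \right)} \right)}}{V} = \frac{\left(-8\right) 3 \cdot 2 \frac{1}{-8 + 14} \left(-7 + 14\right)}{44354} = - 8 \cdot 3 \cdot 2 \cdot \frac{1}{6} \cdot 7 \cdot \frac{1}{44354} = \left(-8\right) 7 \cdot \frac{1}{44354} = \left(-56\right) \frac{1}{44354} = - \frac{28}{22177}$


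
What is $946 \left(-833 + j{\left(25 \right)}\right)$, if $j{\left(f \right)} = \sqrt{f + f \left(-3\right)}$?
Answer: $-788018 + 4730 i \sqrt{2} \approx -7.8802 \cdot 10^{5} + 6689.2 i$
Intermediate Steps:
$j{\left(f \right)} = \sqrt{2} \sqrt{- f}$ ($j{\left(f \right)} = \sqrt{f - 3 f} = \sqrt{- 2 f} = \sqrt{2} \sqrt{- f}$)
$946 \left(-833 + j{\left(25 \right)}\right) = 946 \left(-833 + \sqrt{2} \sqrt{\left(-1\right) 25}\right) = 946 \left(-833 + \sqrt{2} \sqrt{-25}\right) = 946 \left(-833 + \sqrt{2} \cdot 5 i\right) = 946 \left(-833 + 5 i \sqrt{2}\right) = -788018 + 4730 i \sqrt{2}$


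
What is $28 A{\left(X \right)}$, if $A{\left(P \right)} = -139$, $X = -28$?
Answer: $-3892$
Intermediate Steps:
$28 A{\left(X \right)} = 28 \left(-139\right) = -3892$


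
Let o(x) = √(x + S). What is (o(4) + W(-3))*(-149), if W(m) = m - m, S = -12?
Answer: -298*I*√2 ≈ -421.44*I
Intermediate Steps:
W(m) = 0
o(x) = √(-12 + x) (o(x) = √(x - 12) = √(-12 + x))
(o(4) + W(-3))*(-149) = (√(-12 + 4) + 0)*(-149) = (√(-8) + 0)*(-149) = (2*I*√2 + 0)*(-149) = (2*I*√2)*(-149) = -298*I*√2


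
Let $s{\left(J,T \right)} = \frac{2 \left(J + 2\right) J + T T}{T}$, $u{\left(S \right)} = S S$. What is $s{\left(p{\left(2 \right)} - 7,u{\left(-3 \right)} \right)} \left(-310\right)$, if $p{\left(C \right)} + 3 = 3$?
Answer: $- \frac{46810}{9} \approx -5201.1$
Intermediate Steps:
$p{\left(C \right)} = 0$ ($p{\left(C \right)} = -3 + 3 = 0$)
$u{\left(S \right)} = S^{2}$
$s{\left(J,T \right)} = \frac{T^{2} + J \left(4 + 2 J\right)}{T}$ ($s{\left(J,T \right)} = \frac{2 \left(2 + J\right) J + T^{2}}{T} = \frac{\left(4 + 2 J\right) J + T^{2}}{T} = \frac{J \left(4 + 2 J\right) + T^{2}}{T} = \frac{T^{2} + J \left(4 + 2 J\right)}{T}$)
$s{\left(p{\left(2 \right)} - 7,u{\left(-3 \right)} \right)} \left(-310\right) = \frac{\left(\left(-3\right)^{2}\right)^{2} + 2 \left(0 - 7\right)^{2} + 4 \left(0 - 7\right)}{\left(-3\right)^{2}} \left(-310\right) = \frac{9^{2} + 2 \left(0 - 7\right)^{2} + 4 \left(0 - 7\right)}{9} \left(-310\right) = \frac{81 + 2 \left(-7\right)^{2} + 4 \left(-7\right)}{9} \left(-310\right) = \frac{81 + 2 \cdot 49 - 28}{9} \left(-310\right) = \frac{81 + 98 - 28}{9} \left(-310\right) = \frac{1}{9} \cdot 151 \left(-310\right) = \frac{151}{9} \left(-310\right) = - \frac{46810}{9}$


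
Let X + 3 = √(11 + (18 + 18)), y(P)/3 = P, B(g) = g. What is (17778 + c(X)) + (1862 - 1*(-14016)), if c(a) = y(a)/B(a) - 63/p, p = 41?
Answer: 1379956/41 ≈ 33657.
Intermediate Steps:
y(P) = 3*P
X = -3 + √47 (X = -3 + √(11 + (18 + 18)) = -3 + √(11 + 36) = -3 + √47 ≈ 3.8557)
c(a) = 60/41 (c(a) = (3*a)/a - 63/41 = 3 - 63*1/41 = 3 - 63/41 = 60/41)
(17778 + c(X)) + (1862 - 1*(-14016)) = (17778 + 60/41) + (1862 - 1*(-14016)) = 728958/41 + (1862 + 14016) = 728958/41 + 15878 = 1379956/41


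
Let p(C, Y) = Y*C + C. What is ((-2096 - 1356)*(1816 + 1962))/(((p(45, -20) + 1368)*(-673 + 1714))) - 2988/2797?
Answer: -38073202436/1493690301 ≈ -25.489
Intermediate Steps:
p(C, Y) = C + C*Y (p(C, Y) = C*Y + C = C + C*Y)
((-2096 - 1356)*(1816 + 1962))/(((p(45, -20) + 1368)*(-673 + 1714))) - 2988/2797 = ((-2096 - 1356)*(1816 + 1962))/(((45*(1 - 20) + 1368)*(-673 + 1714))) - 2988/2797 = (-3452*3778)/(((45*(-19) + 1368)*1041)) - 2988*1/2797 = -13041656*1/(1041*(-855 + 1368)) - 2988/2797 = -13041656/(513*1041) - 2988/2797 = -13041656/534033 - 2988/2797 = -38073202436/1493690301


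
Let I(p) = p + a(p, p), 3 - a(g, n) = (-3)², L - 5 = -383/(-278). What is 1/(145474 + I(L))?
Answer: 278/40441877 ≈ 6.8741e-6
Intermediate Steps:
L = 1773/278 (L = 5 - 383/(-278) = 5 - 383*(-1/278) = 5 + 383/278 = 1773/278 ≈ 6.3777)
a(g, n) = -6 (a(g, n) = 3 - 1*(-3)² = 3 - 1*9 = 3 - 9 = -6)
I(p) = -6 + p (I(p) = p - 6 = -6 + p)
1/(145474 + I(L)) = 1/(145474 + (-6 + 1773/278)) = 1/(145474 + 105/278) = 1/(40441877/278) = 278/40441877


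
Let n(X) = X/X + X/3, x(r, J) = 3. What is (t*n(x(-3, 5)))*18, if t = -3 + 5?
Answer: 72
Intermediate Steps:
n(X) = 1 + X/3 (n(X) = 1 + X*(1/3) = 1 + X/3)
t = 2
(t*n(x(-3, 5)))*18 = (2*(1 + (1/3)*3))*18 = (2*(1 + 1))*18 = (2*2)*18 = 4*18 = 72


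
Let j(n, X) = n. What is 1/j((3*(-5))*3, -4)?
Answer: -1/45 ≈ -0.022222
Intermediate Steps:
1/j((3*(-5))*3, -4) = 1/((3*(-5))*3) = 1/(-15*3) = 1/(-45) = -1/45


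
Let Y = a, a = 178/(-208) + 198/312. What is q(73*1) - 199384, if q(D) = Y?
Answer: -20735959/104 ≈ -1.9938e+5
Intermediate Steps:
a = -23/104 (a = 178*(-1/208) + 198*(1/312) = -89/104 + 33/52 = -23/104 ≈ -0.22115)
Y = -23/104 ≈ -0.22115
q(D) = -23/104
q(73*1) - 199384 = -23/104 - 199384 = -20735959/104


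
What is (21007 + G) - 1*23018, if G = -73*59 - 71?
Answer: -6389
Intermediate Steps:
G = -4378 (G = -4307 - 71 = -4378)
(21007 + G) - 1*23018 = (21007 - 4378) - 1*23018 = 16629 - 23018 = -6389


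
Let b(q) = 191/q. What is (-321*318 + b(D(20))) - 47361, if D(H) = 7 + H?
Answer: -4034662/27 ≈ -1.4943e+5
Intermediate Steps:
(-321*318 + b(D(20))) - 47361 = (-321*318 + 191/(7 + 20)) - 47361 = (-102078 + 191/27) - 47361 = -2755915/27 - 47361 = -4034662/27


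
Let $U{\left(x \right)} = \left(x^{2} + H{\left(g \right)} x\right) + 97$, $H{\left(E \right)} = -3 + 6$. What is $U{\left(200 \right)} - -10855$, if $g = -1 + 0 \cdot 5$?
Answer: $51552$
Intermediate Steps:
$g = -1$ ($g = -1 + 0 = -1$)
$H{\left(E \right)} = 3$
$U{\left(x \right)} = 97 + x^{2} + 3 x$ ($U{\left(x \right)} = \left(x^{2} + 3 x\right) + 97 = 97 + x^{2} + 3 x$)
$U{\left(200 \right)} - -10855 = \left(97 + 200^{2} + 3 \cdot 200\right) - -10855 = \left(97 + 40000 + 600\right) + 10855 = 40697 + 10855 = 51552$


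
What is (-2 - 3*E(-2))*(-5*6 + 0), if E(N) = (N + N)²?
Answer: 1500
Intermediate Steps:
E(N) = 4*N² (E(N) = (2*N)² = 4*N²)
(-2 - 3*E(-2))*(-5*6 + 0) = (-2 - 12*(-2)²)*(-5*6 + 0) = (-2 - 12*4)*(-30 + 0) = (-2 - 3*16)*(-30) = (-2 - 48)*(-30) = -50*(-30) = 1500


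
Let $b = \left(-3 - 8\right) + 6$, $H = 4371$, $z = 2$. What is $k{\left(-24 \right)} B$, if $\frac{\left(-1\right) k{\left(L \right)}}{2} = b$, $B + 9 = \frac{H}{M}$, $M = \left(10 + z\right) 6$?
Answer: $\frac{6205}{12} \approx 517.08$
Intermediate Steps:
$M = 72$ ($M = \left(10 + 2\right) 6 = 12 \cdot 6 = 72$)
$B = \frac{1241}{24}$ ($B = -9 + \frac{4371}{72} = -9 + 4371 \cdot \frac{1}{72} = -9 + \frac{1457}{24} = \frac{1241}{24} \approx 51.708$)
$b = -5$ ($b = \left(-3 - 8\right) + 6 = -11 + 6 = -5$)
$k{\left(L \right)} = 10$ ($k{\left(L \right)} = \left(-2\right) \left(-5\right) = 10$)
$k{\left(-24 \right)} B = 10 \cdot \frac{1241}{24} = \frac{6205}{12}$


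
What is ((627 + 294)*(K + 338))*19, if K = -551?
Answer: -3727287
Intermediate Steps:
((627 + 294)*(K + 338))*19 = ((627 + 294)*(-551 + 338))*19 = (921*(-213))*19 = -196173*19 = -3727287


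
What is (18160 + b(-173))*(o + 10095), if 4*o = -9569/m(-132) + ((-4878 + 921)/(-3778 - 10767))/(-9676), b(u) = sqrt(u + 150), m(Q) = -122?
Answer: 78845035043828351/429249131 + 347334956140213*I*sqrt(23)/34339930480 ≈ 1.8368e+8 + 48508.0*I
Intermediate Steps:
b(u) = sqrt(150 + u)
o = 673357944613/34339930480 (o = (-9569/(-122) + ((-4878 + 921)/(-3778 - 10767))/(-9676))/4 = (-9569*(-1/122) - 3957/(-14545)*(-1/9676))/4 = (9569/122 - 3957*(-1/14545)*(-1/9676))/4 = (9569/122 + (3957/14545)*(-1/9676))/4 = (9569/122 - 3957/140737420)/4 = (1/4)*(673357944613/8584982620) = 673357944613/34339930480 ≈ 19.609)
(18160 + b(-173))*(o + 10095) = (18160 + sqrt(150 - 173))*(673357944613/34339930480 + 10095) = (18160 + sqrt(-23))*(347334956140213/34339930480) = (18160 + I*sqrt(23))*(347334956140213/34339930480) = 78845035043828351/429249131 + 347334956140213*I*sqrt(23)/34339930480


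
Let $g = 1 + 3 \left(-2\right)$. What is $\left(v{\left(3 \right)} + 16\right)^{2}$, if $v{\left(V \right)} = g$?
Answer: $121$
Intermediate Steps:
$g = -5$ ($g = 1 - 6 = -5$)
$v{\left(V \right)} = -5$
$\left(v{\left(3 \right)} + 16\right)^{2} = \left(-5 + 16\right)^{2} = 11^{2} = 121$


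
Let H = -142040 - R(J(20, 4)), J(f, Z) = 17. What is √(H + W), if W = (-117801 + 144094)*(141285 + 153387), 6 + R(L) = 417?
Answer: √7747668445 ≈ 88021.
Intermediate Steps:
R(L) = 411 (R(L) = -6 + 417 = 411)
W = 7747810896 (W = 26293*294672 = 7747810896)
H = -142451 (H = -142040 - 1*411 = -142040 - 411 = -142451)
√(H + W) = √(-142451 + 7747810896) = √7747668445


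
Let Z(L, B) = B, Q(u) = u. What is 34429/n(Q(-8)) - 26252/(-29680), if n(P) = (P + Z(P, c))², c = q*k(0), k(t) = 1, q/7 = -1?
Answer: 51387971/333900 ≈ 153.90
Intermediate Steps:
q = -7 (q = 7*(-1) = -7)
c = -7 (c = -7*1 = -7)
n(P) = (-7 + P)² (n(P) = (P - 7)² = (-7 + P)²)
34429/n(Q(-8)) - 26252/(-29680) = 34429/((-7 - 8)²) - 26252/(-29680) = 34429/((-15)²) - 26252*(-1/29680) = 34429/225 + 6563/7420 = 51387971/333900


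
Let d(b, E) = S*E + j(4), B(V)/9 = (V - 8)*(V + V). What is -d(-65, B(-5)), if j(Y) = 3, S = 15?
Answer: -17553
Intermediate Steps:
B(V) = 18*V*(-8 + V) (B(V) = 9*((V - 8)*(V + V)) = 9*((-8 + V)*(2*V)) = 9*(2*V*(-8 + V)) = 18*V*(-8 + V))
d(b, E) = 3 + 15*E (d(b, E) = 15*E + 3 = 3 + 15*E)
-d(-65, B(-5)) = -(3 + 15*(18*(-5)*(-8 - 5))) = -(3 + 15*(18*(-5)*(-13))) = -(3 + 15*1170) = -(3 + 17550) = -1*17553 = -17553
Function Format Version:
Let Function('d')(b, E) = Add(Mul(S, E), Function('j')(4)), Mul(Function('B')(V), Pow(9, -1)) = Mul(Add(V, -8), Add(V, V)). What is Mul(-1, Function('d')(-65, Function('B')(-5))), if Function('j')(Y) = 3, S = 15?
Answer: -17553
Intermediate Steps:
Function('B')(V) = Mul(18, V, Add(-8, V)) (Function('B')(V) = Mul(9, Mul(Add(V, -8), Add(V, V))) = Mul(9, Mul(Add(-8, V), Mul(2, V))) = Mul(9, Mul(2, V, Add(-8, V))) = Mul(18, V, Add(-8, V)))
Function('d')(b, E) = Add(3, Mul(15, E)) (Function('d')(b, E) = Add(Mul(15, E), 3) = Add(3, Mul(15, E)))
Mul(-1, Function('d')(-65, Function('B')(-5))) = Mul(-1, Add(3, Mul(15, Mul(18, -5, Add(-8, -5))))) = Mul(-1, Add(3, Mul(15, Mul(18, -5, -13)))) = Mul(-1, Add(3, Mul(15, 1170))) = Mul(-1, Add(3, 17550)) = Mul(-1, 17553) = -17553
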